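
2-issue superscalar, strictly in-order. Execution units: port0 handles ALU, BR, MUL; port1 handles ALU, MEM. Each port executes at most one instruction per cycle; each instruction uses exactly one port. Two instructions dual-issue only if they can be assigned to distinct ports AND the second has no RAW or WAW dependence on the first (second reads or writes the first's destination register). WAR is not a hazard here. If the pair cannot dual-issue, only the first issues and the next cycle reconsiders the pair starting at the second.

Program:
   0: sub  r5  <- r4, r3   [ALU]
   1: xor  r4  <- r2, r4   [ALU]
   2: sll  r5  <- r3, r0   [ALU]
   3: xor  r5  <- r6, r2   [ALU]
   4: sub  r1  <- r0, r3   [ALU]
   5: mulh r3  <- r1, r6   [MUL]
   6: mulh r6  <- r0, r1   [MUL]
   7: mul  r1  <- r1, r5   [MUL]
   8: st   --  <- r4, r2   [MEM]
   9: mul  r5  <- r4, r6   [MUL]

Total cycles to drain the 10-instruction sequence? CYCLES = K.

[0] i0/i1  sub/xor  -- dual
[1] i2  sll  -- WAW r5
[2] i3/i4  xor/sub  -- dual
[3] i5  mulh  -- no-port MUL/MUL
[4] i6  mulh  -- no-port MUL/MUL
[5] i7/i8  mul/st  -- dual
[6] i9  mul  -- tail

CYCLES = 7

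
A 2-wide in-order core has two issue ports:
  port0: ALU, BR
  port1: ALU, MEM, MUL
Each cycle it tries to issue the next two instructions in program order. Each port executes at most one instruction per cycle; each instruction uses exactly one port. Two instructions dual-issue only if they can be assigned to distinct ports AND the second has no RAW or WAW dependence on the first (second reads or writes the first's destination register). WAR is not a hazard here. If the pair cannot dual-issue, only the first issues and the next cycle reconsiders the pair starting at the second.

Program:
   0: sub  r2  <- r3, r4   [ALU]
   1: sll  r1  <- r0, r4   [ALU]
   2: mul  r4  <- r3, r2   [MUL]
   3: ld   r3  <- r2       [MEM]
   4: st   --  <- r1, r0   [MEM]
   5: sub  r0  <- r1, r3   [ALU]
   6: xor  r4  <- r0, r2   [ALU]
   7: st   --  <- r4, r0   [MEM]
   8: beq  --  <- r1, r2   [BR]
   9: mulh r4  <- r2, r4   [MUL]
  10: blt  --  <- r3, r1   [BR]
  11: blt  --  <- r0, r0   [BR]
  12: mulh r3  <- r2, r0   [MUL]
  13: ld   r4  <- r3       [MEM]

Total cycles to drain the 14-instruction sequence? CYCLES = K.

CYCLES = 9

t=0 i0&i1:sub.ALU/sll.ALU ; dual
t=1 i2:mul.MUL ; no-port MUL/MEM
t=2 i3:ld.MEM ; no-port MEM/MEM
t=3 i4&i5:st.MEM/sub.ALU ; dual
t=4 i6:xor.ALU ; RAW r4
t=5 i7&i8:st.MEM/beq.BR ; dual
t=6 i9&i10:mulh.MUL/blt.BR ; dual
t=7 i11&i12:blt.BR/mulh.MUL ; dual
t=8 i13:ld.MEM ; tail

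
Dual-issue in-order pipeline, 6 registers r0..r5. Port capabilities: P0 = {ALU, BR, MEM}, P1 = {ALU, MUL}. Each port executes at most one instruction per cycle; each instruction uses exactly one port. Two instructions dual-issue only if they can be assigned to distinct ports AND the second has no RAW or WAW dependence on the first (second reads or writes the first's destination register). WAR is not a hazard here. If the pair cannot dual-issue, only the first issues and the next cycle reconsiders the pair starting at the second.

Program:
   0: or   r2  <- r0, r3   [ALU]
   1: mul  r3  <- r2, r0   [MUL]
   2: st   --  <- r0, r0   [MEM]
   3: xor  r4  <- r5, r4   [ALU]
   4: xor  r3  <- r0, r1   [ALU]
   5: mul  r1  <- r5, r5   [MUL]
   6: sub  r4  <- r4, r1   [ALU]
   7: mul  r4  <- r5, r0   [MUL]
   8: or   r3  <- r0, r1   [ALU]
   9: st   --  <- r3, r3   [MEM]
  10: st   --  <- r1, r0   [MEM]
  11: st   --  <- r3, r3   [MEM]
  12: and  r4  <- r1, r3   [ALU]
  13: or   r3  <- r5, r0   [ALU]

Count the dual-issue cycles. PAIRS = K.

  cy0 -> i0 (or.ALU) RAW r2
  cy1 -> i1+i2 (mul.MUL+st.MEM) 2-wide
  cy2 -> i3+i4 (xor.ALU+xor.ALU) 2-wide
  cy3 -> i5 (mul.MUL) RAW r1
  cy4 -> i6 (sub.ALU) WAW r4
  cy5 -> i7+i8 (mul.MUL+or.ALU) 2-wide
  cy6 -> i9 (st.MEM) no-port MEM/MEM
  cy7 -> i10 (st.MEM) no-port MEM/MEM
  cy8 -> i11+i12 (st.MEM+and.ALU) 2-wide
  cy9 -> i13 (or.ALU) tail

PAIRS = 4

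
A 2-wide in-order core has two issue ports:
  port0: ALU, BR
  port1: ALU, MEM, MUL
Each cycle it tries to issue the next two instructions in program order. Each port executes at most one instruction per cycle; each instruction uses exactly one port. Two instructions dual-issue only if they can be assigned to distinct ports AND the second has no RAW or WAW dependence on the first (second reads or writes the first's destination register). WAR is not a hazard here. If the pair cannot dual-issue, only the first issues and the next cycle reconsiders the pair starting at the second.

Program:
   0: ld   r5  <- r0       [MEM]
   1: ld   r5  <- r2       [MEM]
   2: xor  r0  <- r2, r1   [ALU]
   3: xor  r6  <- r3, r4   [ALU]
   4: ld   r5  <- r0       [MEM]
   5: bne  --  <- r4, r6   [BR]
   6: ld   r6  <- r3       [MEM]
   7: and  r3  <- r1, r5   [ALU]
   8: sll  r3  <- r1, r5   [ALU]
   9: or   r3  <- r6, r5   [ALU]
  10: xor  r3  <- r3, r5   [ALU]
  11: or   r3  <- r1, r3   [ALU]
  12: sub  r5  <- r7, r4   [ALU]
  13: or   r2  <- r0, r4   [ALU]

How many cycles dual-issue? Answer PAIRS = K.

0. ld.MEM @i0  | no-port MEM/MEM
1. ld.MEM+xor.ALU @i1+i2  | 2-wide
2. xor.ALU+ld.MEM @i3+i4  | 2-wide
3. bne.BR+ld.MEM @i5+i6  | 2-wide
4. and.ALU @i7  | WAW r3
5. sll.ALU @i8  | WAW r3
6. or.ALU @i9  | RAW+WAW r3
7. xor.ALU @i10  | RAW+WAW r3
8. or.ALU+sub.ALU @i11+i12  | 2-wide
9. or.ALU @i13  | tail

PAIRS = 4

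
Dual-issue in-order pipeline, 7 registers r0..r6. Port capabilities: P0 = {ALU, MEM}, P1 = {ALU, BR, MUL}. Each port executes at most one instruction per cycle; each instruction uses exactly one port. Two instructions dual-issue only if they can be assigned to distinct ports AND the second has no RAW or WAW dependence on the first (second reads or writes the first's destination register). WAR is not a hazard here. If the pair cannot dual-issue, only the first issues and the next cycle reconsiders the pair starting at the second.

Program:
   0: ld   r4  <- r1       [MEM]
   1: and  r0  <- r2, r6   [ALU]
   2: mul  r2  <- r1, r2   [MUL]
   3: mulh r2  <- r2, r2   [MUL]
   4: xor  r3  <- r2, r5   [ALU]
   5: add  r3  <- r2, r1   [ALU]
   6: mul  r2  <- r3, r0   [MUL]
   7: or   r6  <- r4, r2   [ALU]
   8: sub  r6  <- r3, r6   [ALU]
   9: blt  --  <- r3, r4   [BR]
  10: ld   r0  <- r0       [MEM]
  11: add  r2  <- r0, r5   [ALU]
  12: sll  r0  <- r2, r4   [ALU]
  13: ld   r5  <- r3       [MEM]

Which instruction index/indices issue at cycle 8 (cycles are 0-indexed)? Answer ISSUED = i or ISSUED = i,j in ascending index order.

c0: i0&i1 ld and  2-wide
c1: i2 mul  no-port MUL/MUL
c2: i3 mulh  RAW r2
c3: i4 xor  WAW r3
c4: i5 add  RAW r3
c5: i6 mul  RAW r2
c6: i7 or  RAW+WAW r6
c7: i8&i9 sub blt  2-wide
c8: i10 ld  RAW r0
c9: i11 add  RAW r2
c10: i12&i13 sll ld  2-wide

ISSUED = 10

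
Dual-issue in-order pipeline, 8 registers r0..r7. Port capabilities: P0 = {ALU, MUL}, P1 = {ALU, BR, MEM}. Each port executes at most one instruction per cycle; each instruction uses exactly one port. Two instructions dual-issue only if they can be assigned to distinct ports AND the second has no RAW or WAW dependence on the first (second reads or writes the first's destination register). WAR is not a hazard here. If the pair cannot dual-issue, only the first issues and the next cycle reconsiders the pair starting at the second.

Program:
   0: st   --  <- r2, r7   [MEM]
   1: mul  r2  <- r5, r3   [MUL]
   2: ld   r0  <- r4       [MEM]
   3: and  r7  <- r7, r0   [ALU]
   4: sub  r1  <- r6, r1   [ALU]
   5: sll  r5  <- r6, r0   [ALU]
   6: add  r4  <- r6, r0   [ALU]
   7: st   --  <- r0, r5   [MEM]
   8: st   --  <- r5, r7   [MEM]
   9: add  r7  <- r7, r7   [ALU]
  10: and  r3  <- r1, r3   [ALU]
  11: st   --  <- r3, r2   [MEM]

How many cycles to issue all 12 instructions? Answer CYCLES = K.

CYCLES = 8

  cy0 -> i0/i1 (st.MEM+mul.MUL) 2-wide
  cy1 -> i2 (ld.MEM) RAW r0
  cy2 -> i3/i4 (and.ALU+sub.ALU) 2-wide
  cy3 -> i5/i6 (sll.ALU+add.ALU) 2-wide
  cy4 -> i7 (st.MEM) no-port MEM/MEM
  cy5 -> i8/i9 (st.MEM+add.ALU) 2-wide
  cy6 -> i10 (and.ALU) RAW r3
  cy7 -> i11 (st.MEM) tail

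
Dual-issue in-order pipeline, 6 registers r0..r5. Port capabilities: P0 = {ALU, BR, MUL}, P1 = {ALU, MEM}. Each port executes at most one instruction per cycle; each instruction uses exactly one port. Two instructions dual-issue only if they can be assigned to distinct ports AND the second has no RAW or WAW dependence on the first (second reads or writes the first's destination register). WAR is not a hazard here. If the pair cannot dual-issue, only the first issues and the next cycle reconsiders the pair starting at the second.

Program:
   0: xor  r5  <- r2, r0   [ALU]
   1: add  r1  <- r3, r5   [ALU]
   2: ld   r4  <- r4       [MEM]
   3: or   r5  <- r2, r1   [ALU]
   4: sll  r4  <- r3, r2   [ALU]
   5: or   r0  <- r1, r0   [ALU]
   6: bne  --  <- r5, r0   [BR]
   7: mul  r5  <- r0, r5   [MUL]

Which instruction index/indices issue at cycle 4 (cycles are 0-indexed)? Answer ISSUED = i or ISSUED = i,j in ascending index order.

  cy0 -> i0 (xor.ALU) RAW r5
  cy1 -> i1+i2 (add.ALU;ld.MEM) pair
  cy2 -> i3+i4 (or.ALU;sll.ALU) pair
  cy3 -> i5 (or.ALU) RAW r0
  cy4 -> i6 (bne.BR) no-port BR/MUL
  cy5 -> i7 (mul.MUL) tail

ISSUED = 6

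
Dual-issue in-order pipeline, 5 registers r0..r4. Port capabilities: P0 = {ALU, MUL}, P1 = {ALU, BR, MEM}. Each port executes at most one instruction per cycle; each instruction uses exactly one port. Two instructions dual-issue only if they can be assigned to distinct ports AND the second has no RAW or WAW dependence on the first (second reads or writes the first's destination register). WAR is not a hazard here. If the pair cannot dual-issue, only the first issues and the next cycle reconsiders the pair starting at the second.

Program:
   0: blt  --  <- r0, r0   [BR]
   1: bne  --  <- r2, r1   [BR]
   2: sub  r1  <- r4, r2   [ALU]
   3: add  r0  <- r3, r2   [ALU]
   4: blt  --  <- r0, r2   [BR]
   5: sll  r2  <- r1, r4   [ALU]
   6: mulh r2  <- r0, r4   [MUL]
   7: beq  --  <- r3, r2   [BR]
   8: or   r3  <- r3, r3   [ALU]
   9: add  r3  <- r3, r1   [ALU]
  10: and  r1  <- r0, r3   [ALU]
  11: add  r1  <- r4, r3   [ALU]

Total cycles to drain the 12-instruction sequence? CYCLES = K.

CYCLES = 9

#0 head=0: blt i0 no-port BR/BR
#1 head=1: bne;sub i1&i2 dual
#2 head=3: add i3 RAW r0
#3 head=4: blt;sll i4&i5 dual
#4 head=6: mulh i6 RAW r2
#5 head=7: beq;or i7&i8 dual
#6 head=9: add i9 RAW r3
#7 head=10: and i10 WAW r1
#8 head=11: add i11 tail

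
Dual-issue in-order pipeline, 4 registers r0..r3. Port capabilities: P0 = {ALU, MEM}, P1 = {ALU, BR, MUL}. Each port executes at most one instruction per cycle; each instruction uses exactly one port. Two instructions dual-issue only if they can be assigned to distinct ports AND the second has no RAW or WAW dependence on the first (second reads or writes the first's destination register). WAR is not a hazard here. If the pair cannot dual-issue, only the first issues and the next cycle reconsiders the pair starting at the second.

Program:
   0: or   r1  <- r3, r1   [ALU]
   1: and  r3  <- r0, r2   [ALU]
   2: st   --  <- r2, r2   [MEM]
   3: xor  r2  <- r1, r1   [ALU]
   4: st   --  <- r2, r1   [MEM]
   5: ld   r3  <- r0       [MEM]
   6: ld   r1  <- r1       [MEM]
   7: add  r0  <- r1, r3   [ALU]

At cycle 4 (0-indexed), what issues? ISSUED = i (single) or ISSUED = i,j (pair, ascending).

  cy0 -> i0/i1 (or.ALU;and.ALU) pair
  cy1 -> i2/i3 (st.MEM;xor.ALU) pair
  cy2 -> i4 (st.MEM) no-port MEM/MEM
  cy3 -> i5 (ld.MEM) no-port MEM/MEM
  cy4 -> i6 (ld.MEM) RAW r1
  cy5 -> i7 (add.ALU) tail

ISSUED = 6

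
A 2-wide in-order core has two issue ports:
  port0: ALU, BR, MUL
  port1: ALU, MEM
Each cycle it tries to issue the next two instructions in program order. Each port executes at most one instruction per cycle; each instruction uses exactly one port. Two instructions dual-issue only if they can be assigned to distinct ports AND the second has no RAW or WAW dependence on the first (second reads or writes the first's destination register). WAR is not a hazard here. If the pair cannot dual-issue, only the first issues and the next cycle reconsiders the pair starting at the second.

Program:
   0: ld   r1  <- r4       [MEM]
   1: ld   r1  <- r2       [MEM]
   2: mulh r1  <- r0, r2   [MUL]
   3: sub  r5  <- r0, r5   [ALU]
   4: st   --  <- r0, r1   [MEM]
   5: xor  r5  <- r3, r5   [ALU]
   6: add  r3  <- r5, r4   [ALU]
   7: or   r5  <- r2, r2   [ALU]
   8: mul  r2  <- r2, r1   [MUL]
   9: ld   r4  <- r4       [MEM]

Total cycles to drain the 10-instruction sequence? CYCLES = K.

CYCLES = 6

c0: i0 ld  no-port MEM/MEM
c1: i1 ld  WAW r1
c2: i2/i3 mulh+sub  pair
c3: i4/i5 st+xor  pair
c4: i6/i7 add+or  pair
c5: i8/i9 mul+ld  pair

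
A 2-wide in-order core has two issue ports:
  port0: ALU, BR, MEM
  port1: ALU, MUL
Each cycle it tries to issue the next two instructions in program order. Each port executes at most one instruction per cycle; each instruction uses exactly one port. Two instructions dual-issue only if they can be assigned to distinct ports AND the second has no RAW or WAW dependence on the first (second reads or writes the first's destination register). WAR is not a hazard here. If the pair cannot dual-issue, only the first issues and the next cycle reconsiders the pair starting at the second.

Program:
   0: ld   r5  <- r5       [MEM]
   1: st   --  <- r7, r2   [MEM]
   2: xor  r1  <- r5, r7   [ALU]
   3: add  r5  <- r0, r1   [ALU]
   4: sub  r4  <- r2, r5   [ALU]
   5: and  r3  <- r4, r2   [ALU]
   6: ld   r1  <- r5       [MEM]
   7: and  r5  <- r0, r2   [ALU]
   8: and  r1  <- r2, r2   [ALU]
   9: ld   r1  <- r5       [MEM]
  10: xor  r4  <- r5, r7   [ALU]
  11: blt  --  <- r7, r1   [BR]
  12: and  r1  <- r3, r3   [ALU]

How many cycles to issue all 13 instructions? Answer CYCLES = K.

#0 head=0: ld.MEM i0 no-port MEM/MEM
#1 head=1: st.MEM+xor.ALU i1,i2 dual
#2 head=3: add.ALU i3 RAW r5
#3 head=4: sub.ALU i4 RAW r4
#4 head=5: and.ALU+ld.MEM i5,i6 dual
#5 head=7: and.ALU+and.ALU i7,i8 dual
#6 head=9: ld.MEM+xor.ALU i9,i10 dual
#7 head=11: blt.BR+and.ALU i11,i12 dual

CYCLES = 8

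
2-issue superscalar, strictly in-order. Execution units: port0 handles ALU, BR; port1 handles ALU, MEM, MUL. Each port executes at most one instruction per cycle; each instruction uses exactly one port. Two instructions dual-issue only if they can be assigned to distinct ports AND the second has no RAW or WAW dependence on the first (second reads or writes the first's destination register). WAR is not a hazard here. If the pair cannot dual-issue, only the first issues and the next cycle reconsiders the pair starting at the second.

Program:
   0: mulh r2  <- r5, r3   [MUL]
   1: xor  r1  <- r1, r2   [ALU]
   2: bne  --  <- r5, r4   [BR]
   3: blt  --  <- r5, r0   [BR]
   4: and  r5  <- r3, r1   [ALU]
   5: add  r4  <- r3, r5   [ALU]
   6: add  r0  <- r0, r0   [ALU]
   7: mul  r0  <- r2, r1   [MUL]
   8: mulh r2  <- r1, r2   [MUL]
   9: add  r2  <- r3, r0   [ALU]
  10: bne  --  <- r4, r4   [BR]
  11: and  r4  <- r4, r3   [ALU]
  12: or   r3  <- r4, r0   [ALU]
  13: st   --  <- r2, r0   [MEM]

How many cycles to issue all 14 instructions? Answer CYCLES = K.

0. mulh @i0  | RAW r2
1. xor/bne @i1+i2  | 2-wide
2. blt/and @i3+i4  | 2-wide
3. add/add @i5+i6  | 2-wide
4. mul @i7  | no-port MUL/MUL
5. mulh @i8  | WAW r2
6. add/bne @i9+i10  | 2-wide
7. and @i11  | RAW r4
8. or/st @i12+i13  | 2-wide

CYCLES = 9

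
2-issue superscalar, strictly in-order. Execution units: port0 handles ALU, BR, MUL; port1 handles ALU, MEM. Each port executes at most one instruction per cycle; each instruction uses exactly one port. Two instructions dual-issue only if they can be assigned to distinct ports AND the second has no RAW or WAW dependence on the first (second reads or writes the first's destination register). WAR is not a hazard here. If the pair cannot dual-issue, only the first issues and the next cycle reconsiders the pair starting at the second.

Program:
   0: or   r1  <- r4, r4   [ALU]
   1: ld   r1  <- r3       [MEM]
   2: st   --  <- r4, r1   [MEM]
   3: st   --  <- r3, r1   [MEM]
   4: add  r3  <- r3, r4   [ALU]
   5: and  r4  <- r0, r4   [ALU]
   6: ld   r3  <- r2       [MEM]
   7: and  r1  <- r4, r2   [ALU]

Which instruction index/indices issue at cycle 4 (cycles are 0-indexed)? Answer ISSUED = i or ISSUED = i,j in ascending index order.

ISSUED = 5,6

#0 head=0: or i0 WAW r1
#1 head=1: ld i1 no-port MEM/MEM
#2 head=2: st i2 no-port MEM/MEM
#3 head=3: st add i3,i4 dual
#4 head=5: and ld i5,i6 dual
#5 head=7: and i7 tail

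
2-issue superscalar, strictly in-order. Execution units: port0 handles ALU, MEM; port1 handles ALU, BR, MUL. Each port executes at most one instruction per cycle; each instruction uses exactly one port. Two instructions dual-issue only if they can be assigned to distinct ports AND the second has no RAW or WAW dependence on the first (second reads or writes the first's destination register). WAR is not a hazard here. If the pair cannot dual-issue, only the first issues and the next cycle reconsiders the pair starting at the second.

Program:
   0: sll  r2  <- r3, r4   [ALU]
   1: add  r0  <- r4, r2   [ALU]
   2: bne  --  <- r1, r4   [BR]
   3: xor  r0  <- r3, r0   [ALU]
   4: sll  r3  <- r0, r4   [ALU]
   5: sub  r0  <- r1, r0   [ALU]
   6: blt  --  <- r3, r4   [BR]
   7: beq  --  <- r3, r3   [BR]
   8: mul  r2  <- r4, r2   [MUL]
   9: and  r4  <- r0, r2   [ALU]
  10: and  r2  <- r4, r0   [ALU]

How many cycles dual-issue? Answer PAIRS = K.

t=0 i0:sll ; RAW r2
t=1 i1/i2:add;bne ; dual
t=2 i3:xor ; RAW r0
t=3 i4/i5:sll;sub ; dual
t=4 i6:blt ; no-port BR/BR
t=5 i7:beq ; no-port BR/MUL
t=6 i8:mul ; RAW r2
t=7 i9:and ; RAW r4
t=8 i10:and ; tail

PAIRS = 2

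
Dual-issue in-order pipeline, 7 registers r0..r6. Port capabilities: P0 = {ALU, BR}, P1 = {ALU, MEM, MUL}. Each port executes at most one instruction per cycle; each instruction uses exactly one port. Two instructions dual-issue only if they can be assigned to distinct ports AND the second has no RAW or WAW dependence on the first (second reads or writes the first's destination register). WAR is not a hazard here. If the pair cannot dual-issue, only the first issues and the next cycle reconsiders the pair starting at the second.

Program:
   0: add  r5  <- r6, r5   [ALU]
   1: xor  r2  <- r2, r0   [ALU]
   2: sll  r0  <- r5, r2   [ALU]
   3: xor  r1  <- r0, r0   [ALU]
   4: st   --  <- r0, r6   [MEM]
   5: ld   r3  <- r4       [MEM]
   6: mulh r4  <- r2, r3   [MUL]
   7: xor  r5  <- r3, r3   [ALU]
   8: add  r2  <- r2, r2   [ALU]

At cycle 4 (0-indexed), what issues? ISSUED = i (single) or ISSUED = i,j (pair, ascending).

c0: i0/i1 add+xor  dual
c1: i2 sll  RAW r0
c2: i3/i4 xor+st  dual
c3: i5 ld  no-port MEM/MUL
c4: i6/i7 mulh+xor  dual
c5: i8 add  tail

ISSUED = 6,7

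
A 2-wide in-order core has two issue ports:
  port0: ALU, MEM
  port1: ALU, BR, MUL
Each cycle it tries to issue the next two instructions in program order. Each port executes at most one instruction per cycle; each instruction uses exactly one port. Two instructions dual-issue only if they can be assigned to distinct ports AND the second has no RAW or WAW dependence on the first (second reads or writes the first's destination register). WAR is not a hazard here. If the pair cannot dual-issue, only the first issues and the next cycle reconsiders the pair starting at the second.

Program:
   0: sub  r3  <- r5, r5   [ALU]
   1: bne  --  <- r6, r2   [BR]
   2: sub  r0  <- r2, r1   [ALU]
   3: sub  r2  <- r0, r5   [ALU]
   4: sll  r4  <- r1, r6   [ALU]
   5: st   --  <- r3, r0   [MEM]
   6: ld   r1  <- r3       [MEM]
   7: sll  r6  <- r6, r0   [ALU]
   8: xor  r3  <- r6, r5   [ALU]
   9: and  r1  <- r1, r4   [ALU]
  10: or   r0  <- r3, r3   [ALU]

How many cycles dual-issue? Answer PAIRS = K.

PAIRS = 4

c0: i0,i1 sub+bne  dual
c1: i2 sub  RAW r0
c2: i3,i4 sub+sll  dual
c3: i5 st  no-port MEM/MEM
c4: i6,i7 ld+sll  dual
c5: i8,i9 xor+and  dual
c6: i10 or  tail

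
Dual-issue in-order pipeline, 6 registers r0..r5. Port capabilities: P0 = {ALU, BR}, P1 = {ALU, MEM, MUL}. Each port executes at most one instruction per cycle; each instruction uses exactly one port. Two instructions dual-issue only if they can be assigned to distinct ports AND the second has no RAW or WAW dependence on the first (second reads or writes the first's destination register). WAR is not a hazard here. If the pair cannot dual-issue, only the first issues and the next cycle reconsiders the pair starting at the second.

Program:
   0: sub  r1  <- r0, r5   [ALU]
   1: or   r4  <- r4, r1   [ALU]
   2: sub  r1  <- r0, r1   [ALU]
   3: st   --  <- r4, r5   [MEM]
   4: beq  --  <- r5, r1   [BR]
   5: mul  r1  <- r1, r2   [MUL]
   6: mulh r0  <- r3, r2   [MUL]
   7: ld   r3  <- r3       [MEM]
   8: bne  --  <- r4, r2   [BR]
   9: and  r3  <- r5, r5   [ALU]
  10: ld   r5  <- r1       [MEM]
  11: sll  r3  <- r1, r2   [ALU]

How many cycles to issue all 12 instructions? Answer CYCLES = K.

CYCLES = 8

#0 head=0: sub i0 RAW r1
#1 head=1: or sub i1,i2 2-wide
#2 head=3: st beq i3,i4 2-wide
#3 head=5: mul i5 no-port MUL/MUL
#4 head=6: mulh i6 no-port MUL/MEM
#5 head=7: ld bne i7,i8 2-wide
#6 head=9: and ld i9,i10 2-wide
#7 head=11: sll i11 tail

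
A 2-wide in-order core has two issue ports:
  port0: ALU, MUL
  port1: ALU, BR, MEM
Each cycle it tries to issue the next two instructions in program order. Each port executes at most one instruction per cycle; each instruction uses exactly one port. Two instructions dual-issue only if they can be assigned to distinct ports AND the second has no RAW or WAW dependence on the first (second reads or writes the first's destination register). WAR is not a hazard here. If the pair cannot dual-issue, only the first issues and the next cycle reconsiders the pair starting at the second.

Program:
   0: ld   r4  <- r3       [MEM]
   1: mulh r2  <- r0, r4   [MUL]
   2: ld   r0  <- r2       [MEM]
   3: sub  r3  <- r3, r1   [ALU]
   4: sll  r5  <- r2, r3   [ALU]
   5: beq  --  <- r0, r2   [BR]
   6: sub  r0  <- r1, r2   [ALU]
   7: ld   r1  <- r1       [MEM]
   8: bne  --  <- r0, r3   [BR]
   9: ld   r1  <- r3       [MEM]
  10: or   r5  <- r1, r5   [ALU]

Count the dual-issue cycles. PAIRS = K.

PAIRS = 3

  cy0 -> i0 (ld.MEM) RAW r4
  cy1 -> i1 (mulh.MUL) RAW r2
  cy2 -> i2/i3 (ld.MEM sub.ALU) 2-wide
  cy3 -> i4/i5 (sll.ALU beq.BR) 2-wide
  cy4 -> i6/i7 (sub.ALU ld.MEM) 2-wide
  cy5 -> i8 (bne.BR) no-port BR/MEM
  cy6 -> i9 (ld.MEM) RAW r1
  cy7 -> i10 (or.ALU) tail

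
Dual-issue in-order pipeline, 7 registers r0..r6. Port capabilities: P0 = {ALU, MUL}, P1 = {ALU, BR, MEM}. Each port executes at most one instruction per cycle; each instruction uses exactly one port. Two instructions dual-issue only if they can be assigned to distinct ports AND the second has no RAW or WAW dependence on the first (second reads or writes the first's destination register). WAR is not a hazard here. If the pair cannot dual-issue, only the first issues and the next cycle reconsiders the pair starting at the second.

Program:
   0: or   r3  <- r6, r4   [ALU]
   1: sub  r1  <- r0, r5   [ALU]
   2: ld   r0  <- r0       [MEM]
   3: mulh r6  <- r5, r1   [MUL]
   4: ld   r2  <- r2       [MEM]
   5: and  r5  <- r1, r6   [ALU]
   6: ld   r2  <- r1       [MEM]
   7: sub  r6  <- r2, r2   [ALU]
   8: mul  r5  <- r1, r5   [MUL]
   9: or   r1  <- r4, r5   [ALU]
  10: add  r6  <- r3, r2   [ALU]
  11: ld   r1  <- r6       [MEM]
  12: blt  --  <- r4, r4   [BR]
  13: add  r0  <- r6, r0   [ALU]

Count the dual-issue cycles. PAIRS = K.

  cy0 -> i0&i1 (or;sub) pair
  cy1 -> i2&i3 (ld;mulh) pair
  cy2 -> i4&i5 (ld;and) pair
  cy3 -> i6 (ld) RAW r2
  cy4 -> i7&i8 (sub;mul) pair
  cy5 -> i9&i10 (or;add) pair
  cy6 -> i11 (ld) no-port MEM/BR
  cy7 -> i12&i13 (blt;add) pair

PAIRS = 6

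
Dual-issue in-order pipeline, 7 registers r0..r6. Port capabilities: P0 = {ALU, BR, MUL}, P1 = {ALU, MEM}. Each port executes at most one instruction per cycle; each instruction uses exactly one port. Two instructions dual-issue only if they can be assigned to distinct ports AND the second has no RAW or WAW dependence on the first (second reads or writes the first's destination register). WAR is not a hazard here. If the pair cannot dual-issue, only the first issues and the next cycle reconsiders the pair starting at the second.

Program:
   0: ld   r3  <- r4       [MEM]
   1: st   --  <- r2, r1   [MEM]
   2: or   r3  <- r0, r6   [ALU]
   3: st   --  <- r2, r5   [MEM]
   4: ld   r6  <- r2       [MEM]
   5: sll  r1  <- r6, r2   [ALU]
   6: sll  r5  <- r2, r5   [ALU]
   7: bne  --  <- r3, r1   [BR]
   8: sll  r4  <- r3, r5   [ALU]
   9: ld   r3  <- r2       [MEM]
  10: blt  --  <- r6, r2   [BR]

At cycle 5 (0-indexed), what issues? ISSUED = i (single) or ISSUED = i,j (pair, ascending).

  cy0 -> i0 (ld.MEM) no-port MEM/MEM
  cy1 -> i1/i2 (st.MEM or.ALU) 2-wide
  cy2 -> i3 (st.MEM) no-port MEM/MEM
  cy3 -> i4 (ld.MEM) RAW r6
  cy4 -> i5/i6 (sll.ALU sll.ALU) 2-wide
  cy5 -> i7/i8 (bne.BR sll.ALU) 2-wide
  cy6 -> i9/i10 (ld.MEM blt.BR) 2-wide

ISSUED = 7,8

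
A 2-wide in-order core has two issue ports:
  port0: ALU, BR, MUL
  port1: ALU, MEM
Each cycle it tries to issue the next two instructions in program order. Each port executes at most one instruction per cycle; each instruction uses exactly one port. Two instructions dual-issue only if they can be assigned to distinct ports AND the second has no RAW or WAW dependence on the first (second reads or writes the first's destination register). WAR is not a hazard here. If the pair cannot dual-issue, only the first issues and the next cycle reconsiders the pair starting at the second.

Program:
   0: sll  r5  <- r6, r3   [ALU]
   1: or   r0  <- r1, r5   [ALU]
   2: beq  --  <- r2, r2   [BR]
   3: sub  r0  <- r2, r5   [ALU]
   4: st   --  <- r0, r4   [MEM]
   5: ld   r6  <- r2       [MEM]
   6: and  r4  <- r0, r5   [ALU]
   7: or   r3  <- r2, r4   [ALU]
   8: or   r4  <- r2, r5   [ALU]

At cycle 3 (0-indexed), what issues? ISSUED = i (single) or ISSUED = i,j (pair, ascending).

#0 head=0: sll i0 RAW r5
#1 head=1: or;beq i1,i2 2-wide
#2 head=3: sub i3 RAW r0
#3 head=4: st i4 no-port MEM/MEM
#4 head=5: ld;and i5,i6 2-wide
#5 head=7: or;or i7,i8 2-wide

ISSUED = 4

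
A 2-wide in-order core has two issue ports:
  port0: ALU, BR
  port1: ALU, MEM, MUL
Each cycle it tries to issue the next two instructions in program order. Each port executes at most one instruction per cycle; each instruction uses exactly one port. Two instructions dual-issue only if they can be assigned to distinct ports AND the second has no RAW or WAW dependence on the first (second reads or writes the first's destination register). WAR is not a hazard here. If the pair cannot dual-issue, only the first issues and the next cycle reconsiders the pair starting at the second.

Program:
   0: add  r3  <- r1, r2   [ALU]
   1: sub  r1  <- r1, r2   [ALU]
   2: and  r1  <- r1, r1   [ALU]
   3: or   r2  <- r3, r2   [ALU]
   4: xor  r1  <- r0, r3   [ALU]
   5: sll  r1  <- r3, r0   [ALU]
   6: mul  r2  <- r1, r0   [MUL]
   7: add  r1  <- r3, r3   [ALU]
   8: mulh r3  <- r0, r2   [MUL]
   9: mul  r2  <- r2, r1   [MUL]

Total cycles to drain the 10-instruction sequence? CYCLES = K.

CYCLES = 7

  cy0 -> i0,i1 (add.ALU/sub.ALU) 2-wide
  cy1 -> i2,i3 (and.ALU/or.ALU) 2-wide
  cy2 -> i4 (xor.ALU) WAW r1
  cy3 -> i5 (sll.ALU) RAW r1
  cy4 -> i6,i7 (mul.MUL/add.ALU) 2-wide
  cy5 -> i8 (mulh.MUL) no-port MUL/MUL
  cy6 -> i9 (mul.MUL) tail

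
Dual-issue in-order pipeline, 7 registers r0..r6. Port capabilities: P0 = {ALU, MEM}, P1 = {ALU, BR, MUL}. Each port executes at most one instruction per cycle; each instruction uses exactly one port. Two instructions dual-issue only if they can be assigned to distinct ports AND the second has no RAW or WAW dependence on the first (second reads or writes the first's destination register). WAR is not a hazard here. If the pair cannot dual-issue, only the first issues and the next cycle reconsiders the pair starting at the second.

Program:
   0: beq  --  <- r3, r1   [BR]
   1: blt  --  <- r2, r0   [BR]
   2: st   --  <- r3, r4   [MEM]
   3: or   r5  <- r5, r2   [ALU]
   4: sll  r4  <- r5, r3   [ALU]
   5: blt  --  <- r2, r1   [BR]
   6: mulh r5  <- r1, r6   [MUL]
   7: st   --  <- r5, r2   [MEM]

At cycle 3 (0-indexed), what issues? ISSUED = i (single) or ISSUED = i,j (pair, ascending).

ISSUED = 4,5

  cy0 -> i0 (beq) no-port BR/BR
  cy1 -> i1+i2 (blt+st) dual
  cy2 -> i3 (or) RAW r5
  cy3 -> i4+i5 (sll+blt) dual
  cy4 -> i6 (mulh) RAW r5
  cy5 -> i7 (st) tail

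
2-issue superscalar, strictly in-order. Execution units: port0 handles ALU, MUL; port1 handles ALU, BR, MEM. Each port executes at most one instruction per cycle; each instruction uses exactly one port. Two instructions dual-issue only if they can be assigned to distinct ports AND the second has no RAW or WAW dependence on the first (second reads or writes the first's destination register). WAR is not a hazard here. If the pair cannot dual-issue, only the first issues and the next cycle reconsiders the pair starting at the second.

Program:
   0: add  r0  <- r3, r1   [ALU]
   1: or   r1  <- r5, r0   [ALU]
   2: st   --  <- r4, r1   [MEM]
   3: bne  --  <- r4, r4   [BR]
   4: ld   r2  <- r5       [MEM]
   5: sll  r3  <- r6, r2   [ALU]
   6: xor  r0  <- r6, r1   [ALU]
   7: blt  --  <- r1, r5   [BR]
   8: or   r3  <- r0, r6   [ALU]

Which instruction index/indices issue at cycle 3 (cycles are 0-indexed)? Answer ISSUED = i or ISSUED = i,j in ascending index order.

ISSUED = 3

c0: i0 add.ALU  RAW r0
c1: i1 or.ALU  RAW r1
c2: i2 st.MEM  no-port MEM/BR
c3: i3 bne.BR  no-port BR/MEM
c4: i4 ld.MEM  RAW r2
c5: i5,i6 sll.ALU/xor.ALU  pair
c6: i7,i8 blt.BR/or.ALU  pair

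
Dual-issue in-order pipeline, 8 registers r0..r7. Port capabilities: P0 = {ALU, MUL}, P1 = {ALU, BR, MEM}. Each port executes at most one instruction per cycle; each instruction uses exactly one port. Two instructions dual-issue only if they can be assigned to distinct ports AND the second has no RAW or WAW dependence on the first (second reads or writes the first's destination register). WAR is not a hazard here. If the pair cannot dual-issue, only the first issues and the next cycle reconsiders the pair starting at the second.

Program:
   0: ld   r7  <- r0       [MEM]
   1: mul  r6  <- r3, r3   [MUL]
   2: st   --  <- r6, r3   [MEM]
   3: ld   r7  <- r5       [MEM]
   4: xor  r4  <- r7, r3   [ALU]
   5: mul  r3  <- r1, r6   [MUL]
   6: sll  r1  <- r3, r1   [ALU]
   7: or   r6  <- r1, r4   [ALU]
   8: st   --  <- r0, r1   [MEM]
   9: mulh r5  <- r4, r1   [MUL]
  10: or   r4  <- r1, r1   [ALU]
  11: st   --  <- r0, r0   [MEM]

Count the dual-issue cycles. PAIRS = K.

PAIRS = 4

  cy0 -> i0/i1 (ld;mul) dual
  cy1 -> i2 (st) no-port MEM/MEM
  cy2 -> i3 (ld) RAW r7
  cy3 -> i4/i5 (xor;mul) dual
  cy4 -> i6 (sll) RAW r1
  cy5 -> i7/i8 (or;st) dual
  cy6 -> i9/i10 (mulh;or) dual
  cy7 -> i11 (st) tail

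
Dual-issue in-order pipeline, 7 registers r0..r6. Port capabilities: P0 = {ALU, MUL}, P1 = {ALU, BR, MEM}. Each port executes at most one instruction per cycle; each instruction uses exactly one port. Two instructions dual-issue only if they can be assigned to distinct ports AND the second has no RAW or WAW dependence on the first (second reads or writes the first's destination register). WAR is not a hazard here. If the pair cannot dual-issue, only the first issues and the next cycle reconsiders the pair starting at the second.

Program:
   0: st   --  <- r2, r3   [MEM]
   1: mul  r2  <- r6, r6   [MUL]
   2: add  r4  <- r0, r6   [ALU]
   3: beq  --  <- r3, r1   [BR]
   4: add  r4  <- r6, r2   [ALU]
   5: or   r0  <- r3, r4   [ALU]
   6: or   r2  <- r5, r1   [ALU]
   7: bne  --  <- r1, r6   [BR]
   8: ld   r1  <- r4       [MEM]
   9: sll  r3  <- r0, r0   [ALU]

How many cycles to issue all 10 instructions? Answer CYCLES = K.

CYCLES = 6

c0: i0&i1 st.MEM;mul.MUL  2-wide
c1: i2&i3 add.ALU;beq.BR  2-wide
c2: i4 add.ALU  RAW r4
c3: i5&i6 or.ALU;or.ALU  2-wide
c4: i7 bne.BR  no-port BR/MEM
c5: i8&i9 ld.MEM;sll.ALU  2-wide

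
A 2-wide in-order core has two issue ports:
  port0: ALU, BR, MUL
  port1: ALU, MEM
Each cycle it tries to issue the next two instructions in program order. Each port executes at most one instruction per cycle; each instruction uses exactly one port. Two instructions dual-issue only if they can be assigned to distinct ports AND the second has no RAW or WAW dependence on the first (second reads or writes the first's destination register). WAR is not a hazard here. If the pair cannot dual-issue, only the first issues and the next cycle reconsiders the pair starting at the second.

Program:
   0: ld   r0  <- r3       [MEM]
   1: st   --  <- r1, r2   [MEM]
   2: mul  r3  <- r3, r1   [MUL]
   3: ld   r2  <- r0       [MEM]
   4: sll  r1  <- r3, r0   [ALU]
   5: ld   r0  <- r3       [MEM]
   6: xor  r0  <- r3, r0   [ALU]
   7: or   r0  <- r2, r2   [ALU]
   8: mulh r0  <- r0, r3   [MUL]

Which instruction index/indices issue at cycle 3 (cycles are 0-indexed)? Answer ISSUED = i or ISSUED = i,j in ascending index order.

t=0 i0:ld ; no-port MEM/MEM
t=1 i1/i2:st+mul ; dual
t=2 i3/i4:ld+sll ; dual
t=3 i5:ld ; RAW+WAW r0
t=4 i6:xor ; WAW r0
t=5 i7:or ; RAW+WAW r0
t=6 i8:mulh ; tail

ISSUED = 5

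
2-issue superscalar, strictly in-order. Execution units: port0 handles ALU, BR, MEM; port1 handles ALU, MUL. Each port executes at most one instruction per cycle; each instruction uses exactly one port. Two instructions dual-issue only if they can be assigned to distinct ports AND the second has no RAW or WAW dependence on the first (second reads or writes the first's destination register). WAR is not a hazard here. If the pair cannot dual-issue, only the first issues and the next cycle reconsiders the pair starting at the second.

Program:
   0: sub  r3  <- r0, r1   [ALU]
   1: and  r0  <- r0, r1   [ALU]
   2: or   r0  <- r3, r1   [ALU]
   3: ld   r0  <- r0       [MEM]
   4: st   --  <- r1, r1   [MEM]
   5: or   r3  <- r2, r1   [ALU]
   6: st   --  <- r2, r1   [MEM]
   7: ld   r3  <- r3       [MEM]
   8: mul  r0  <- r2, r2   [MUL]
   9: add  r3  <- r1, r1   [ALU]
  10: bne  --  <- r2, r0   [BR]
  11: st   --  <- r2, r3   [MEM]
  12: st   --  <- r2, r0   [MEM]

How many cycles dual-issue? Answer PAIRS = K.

PAIRS = 4

#0 head=0: sub.ALU;and.ALU i0/i1 pair
#1 head=2: or.ALU i2 RAW+WAW r0
#2 head=3: ld.MEM i3 no-port MEM/MEM
#3 head=4: st.MEM;or.ALU i4/i5 pair
#4 head=6: st.MEM i6 no-port MEM/MEM
#5 head=7: ld.MEM;mul.MUL i7/i8 pair
#6 head=9: add.ALU;bne.BR i9/i10 pair
#7 head=11: st.MEM i11 no-port MEM/MEM
#8 head=12: st.MEM i12 tail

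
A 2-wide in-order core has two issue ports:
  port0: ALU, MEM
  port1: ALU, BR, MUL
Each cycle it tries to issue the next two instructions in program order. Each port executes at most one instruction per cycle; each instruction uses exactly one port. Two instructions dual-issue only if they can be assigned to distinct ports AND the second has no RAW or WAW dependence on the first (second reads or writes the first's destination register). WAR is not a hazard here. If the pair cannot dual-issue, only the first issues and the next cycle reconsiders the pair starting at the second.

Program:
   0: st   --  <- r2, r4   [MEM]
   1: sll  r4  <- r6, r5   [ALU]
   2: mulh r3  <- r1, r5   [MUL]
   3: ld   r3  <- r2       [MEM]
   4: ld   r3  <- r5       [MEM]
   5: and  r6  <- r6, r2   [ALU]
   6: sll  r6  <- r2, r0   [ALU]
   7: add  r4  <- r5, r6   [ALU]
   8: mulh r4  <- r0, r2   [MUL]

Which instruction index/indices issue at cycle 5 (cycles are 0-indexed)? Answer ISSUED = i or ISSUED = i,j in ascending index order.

#0 head=0: st.MEM/sll.ALU i0/i1 pair
#1 head=2: mulh.MUL i2 WAW r3
#2 head=3: ld.MEM i3 no-port MEM/MEM
#3 head=4: ld.MEM/and.ALU i4/i5 pair
#4 head=6: sll.ALU i6 RAW r6
#5 head=7: add.ALU i7 WAW r4
#6 head=8: mulh.MUL i8 tail

ISSUED = 7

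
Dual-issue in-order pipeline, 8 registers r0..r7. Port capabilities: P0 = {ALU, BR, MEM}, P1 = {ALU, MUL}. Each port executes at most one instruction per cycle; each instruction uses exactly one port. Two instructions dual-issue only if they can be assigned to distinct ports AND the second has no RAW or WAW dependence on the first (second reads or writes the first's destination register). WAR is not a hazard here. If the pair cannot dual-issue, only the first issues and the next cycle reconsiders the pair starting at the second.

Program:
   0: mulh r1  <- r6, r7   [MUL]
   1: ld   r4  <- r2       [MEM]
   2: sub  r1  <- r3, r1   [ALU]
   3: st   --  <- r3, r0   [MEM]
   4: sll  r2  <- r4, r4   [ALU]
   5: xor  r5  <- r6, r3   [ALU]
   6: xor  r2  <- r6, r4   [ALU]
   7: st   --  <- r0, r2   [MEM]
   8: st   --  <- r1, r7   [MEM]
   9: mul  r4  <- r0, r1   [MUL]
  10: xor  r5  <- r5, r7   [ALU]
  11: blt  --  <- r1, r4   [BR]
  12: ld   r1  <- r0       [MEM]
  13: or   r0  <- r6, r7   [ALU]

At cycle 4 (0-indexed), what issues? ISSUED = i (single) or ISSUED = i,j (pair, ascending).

ISSUED = 7

  cy0 -> i0+i1 (mulh+ld) pair
  cy1 -> i2+i3 (sub+st) pair
  cy2 -> i4+i5 (sll+xor) pair
  cy3 -> i6 (xor) RAW r2
  cy4 -> i7 (st) no-port MEM/MEM
  cy5 -> i8+i9 (st+mul) pair
  cy6 -> i10+i11 (xor+blt) pair
  cy7 -> i12+i13 (ld+or) pair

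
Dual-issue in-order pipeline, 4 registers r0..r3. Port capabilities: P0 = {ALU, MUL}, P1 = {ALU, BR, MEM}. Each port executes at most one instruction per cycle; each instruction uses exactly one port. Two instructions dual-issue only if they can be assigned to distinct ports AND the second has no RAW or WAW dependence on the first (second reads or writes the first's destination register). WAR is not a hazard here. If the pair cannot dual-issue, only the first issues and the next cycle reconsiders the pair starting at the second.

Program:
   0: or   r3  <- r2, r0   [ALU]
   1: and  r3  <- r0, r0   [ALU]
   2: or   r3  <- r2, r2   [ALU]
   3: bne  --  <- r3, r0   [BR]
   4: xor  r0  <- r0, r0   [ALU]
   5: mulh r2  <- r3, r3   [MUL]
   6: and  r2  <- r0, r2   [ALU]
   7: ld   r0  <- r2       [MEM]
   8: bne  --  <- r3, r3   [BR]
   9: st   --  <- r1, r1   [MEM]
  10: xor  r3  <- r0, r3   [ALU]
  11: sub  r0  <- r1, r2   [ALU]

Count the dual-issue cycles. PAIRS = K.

PAIRS = 2

t=0 i0:or ; WAW r3
t=1 i1:and ; WAW r3
t=2 i2:or ; RAW r3
t=3 i3+i4:bne;xor ; pair
t=4 i5:mulh ; RAW+WAW r2
t=5 i6:and ; RAW r2
t=6 i7:ld ; no-port MEM/BR
t=7 i8:bne ; no-port BR/MEM
t=8 i9+i10:st;xor ; pair
t=9 i11:sub ; tail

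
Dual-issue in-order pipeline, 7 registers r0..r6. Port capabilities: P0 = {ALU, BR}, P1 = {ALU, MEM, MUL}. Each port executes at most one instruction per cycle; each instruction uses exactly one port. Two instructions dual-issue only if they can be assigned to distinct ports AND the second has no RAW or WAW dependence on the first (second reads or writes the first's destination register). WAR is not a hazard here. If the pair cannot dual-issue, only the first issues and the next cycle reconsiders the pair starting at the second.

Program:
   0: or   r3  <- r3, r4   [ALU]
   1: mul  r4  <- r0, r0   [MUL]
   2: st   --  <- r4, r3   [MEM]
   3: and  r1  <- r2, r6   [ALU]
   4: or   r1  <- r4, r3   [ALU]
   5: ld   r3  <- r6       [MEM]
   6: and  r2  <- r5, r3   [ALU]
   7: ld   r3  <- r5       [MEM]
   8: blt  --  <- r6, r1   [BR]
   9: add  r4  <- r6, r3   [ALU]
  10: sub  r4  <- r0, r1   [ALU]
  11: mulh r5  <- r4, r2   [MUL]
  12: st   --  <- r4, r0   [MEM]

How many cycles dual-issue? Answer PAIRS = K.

c0: i0+i1 or;mul  dual
c1: i2+i3 st;and  dual
c2: i4+i5 or;ld  dual
c3: i6+i7 and;ld  dual
c4: i8+i9 blt;add  dual
c5: i10 sub  RAW r4
c6: i11 mulh  no-port MUL/MEM
c7: i12 st  tail

PAIRS = 5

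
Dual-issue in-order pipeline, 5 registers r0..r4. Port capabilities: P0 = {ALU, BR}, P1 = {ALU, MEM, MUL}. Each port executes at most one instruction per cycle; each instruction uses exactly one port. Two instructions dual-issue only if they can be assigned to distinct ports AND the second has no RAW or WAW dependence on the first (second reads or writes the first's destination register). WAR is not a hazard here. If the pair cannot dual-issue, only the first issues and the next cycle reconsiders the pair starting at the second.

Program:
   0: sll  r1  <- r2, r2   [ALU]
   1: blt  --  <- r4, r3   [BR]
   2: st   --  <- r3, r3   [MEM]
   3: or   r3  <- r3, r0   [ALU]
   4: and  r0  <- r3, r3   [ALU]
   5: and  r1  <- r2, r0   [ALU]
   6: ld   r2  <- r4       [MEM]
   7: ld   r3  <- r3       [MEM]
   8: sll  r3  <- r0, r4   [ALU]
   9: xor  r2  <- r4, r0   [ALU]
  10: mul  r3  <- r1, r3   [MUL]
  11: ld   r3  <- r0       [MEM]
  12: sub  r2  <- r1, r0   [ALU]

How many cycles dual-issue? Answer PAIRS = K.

c0: i0+i1 sll.ALU/blt.BR  dual
c1: i2+i3 st.MEM/or.ALU  dual
c2: i4 and.ALU  RAW r0
c3: i5+i6 and.ALU/ld.MEM  dual
c4: i7 ld.MEM  WAW r3
c5: i8+i9 sll.ALU/xor.ALU  dual
c6: i10 mul.MUL  no-port MUL/MEM
c7: i11+i12 ld.MEM/sub.ALU  dual

PAIRS = 5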